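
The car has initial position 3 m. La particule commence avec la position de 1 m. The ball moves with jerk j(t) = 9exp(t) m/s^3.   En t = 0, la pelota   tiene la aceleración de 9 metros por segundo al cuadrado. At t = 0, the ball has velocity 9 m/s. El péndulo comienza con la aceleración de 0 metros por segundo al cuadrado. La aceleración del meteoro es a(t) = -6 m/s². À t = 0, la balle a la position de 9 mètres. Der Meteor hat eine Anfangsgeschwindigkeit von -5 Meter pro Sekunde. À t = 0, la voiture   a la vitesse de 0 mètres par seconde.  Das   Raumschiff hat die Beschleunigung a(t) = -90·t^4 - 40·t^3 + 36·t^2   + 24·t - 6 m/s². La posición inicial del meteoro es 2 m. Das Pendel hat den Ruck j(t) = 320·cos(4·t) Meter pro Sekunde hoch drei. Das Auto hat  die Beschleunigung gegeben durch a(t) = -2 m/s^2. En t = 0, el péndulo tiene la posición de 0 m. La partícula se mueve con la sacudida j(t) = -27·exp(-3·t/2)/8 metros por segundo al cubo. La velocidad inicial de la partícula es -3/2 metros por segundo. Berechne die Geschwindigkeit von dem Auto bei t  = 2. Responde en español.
Partiendo de la aceleración a(t) = -2, tomamos 1 antiderivada. Tomando ∫a(t)dt y aplicando v(0) = 0, encontramos v(t) = -2·t. Usando v(t) = -2·t y sustituyendo t = 2, encontramos v = -4.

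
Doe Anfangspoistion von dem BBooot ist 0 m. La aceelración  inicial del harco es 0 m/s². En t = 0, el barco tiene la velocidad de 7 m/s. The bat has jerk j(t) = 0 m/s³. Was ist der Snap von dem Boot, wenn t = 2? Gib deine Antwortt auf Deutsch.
Ausgehend von dem Ruck j(t) = 0, nehmen wir 1 Ableitung. Mit d/dt von j(t) finden wir s(t) = 0. Wir haben den Snap s(t) = 0. Durch Einsetzen von t = 2: s(2) = 0.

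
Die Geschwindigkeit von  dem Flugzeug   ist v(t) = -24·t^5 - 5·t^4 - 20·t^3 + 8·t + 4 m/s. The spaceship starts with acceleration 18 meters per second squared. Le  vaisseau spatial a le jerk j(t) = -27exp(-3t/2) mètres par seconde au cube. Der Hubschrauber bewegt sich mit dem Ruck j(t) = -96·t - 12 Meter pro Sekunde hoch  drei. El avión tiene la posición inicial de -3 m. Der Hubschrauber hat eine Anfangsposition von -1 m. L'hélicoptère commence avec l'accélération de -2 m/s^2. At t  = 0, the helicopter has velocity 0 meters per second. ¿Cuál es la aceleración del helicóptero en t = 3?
Para resolver esto, necesitamos tomar 1 antiderivada de nuestra ecuación de la sacudida j(t) = -96·t - 12. Tomando ∫j(t)dt y aplicando a(0) = -2, encontramos a(t) = -48·t^2 - 12·t - 2. Tenemos la aceleración a(t) = -48·t^2 - 12·t - 2. Sustituyendo t = 3: a(3) = -470.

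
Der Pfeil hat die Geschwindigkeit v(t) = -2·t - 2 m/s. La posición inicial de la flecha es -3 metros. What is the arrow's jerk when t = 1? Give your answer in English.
To solve this, we need to take 2 derivatives of our velocity equation v(t) = -2·t - 2. Differentiating velocity, we get acceleration: a(t) = -2. Taking d/dt of a(t), we find j(t) = 0. From the given jerk equation j(t) = 0, we substitute t = 1 to get j = 0.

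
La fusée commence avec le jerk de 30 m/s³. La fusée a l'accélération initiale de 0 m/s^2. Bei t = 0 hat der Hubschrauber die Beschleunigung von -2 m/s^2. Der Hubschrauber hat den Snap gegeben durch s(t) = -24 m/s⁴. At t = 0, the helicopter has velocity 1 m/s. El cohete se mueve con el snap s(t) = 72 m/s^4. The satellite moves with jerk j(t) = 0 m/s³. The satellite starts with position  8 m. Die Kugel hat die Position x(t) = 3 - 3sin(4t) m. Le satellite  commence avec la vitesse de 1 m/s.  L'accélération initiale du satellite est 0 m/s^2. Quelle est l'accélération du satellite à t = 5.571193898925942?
En partant du jerk j(t) = 0, nous prenons 1 primitive. La primitive du jerk est l'accélération. En utilisant a(0) = 0, nous obtenons a(t) = 0. De l'équation de l'accélération a(t) = 0, nous substituons t = 5.571193898925942 pour obtenir a = 0.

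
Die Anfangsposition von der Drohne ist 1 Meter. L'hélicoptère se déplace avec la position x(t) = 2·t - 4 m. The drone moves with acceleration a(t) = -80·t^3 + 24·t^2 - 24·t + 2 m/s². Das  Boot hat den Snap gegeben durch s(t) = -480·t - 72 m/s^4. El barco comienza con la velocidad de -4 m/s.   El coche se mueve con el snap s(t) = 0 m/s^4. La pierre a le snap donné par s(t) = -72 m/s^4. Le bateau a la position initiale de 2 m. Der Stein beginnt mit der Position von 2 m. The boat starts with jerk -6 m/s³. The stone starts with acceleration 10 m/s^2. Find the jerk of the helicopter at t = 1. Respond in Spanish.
Para resolver esto, necesitamos tomar 3 derivadas de nuestra ecuación de la posición x(t) = 2·t - 4. Derivando la posición, obtenemos la velocidad: v(t) = 2. Derivando la velocidad, obtenemos la aceleración: a(t) = 0. Derivando la aceleración, obtenemos la sacudida: j(t) = 0. Usando j(t) = 0 y sustituyendo t = 1, encontramos j = 0.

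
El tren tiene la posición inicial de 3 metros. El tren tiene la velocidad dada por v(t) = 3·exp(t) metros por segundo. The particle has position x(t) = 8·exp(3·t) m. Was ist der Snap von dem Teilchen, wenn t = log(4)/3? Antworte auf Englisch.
We must differentiate our position equation x(t) = 8·exp(3·t) 4 times. The derivative of position gives velocity: v(t) = 24·exp(3·t). Differentiating velocity, we get acceleration: a(t) = 72·exp(3·t). Differentiating acceleration, we get jerk: j(t) = 216·exp(3·t). Taking d/dt of j(t), we find s(t) = 648·exp(3·t). We have snap s(t) = 648·exp(3·t). Substituting t = log(4)/3: s(log(4)/3) = 2592.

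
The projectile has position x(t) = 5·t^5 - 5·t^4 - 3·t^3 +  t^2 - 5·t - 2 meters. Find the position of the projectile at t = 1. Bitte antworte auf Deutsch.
Mit x(t) = 5·t^5 - 5·t^4 - 3·t^3 + t^2 - 5·t - 2 und Einsetzen von t = 1, finden wir x = -9.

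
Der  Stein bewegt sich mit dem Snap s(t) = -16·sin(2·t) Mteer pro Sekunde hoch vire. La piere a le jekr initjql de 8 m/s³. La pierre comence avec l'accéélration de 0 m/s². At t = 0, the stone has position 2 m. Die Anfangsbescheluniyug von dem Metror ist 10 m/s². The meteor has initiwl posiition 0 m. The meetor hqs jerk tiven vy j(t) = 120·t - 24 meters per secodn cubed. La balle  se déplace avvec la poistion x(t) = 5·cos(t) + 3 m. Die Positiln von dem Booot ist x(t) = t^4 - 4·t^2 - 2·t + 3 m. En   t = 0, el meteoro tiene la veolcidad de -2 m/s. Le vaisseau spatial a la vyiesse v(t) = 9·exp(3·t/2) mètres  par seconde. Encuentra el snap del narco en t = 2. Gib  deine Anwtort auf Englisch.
We must differentiate our position equation x(t) = t^4 - 4·t^2 - 2·t + 3 4 times. Differentiating position, we get velocity: v(t) = 4·t^3 - 8·t - 2. The derivative of velocity gives acceleration: a(t) = 12·t^2 - 8. Taking d/dt of a(t), we find j(t) = 24·t. Taking d/dt of j(t), we find s(t) = 24. Using s(t) = 24 and substituting t = 2, we find s = 24.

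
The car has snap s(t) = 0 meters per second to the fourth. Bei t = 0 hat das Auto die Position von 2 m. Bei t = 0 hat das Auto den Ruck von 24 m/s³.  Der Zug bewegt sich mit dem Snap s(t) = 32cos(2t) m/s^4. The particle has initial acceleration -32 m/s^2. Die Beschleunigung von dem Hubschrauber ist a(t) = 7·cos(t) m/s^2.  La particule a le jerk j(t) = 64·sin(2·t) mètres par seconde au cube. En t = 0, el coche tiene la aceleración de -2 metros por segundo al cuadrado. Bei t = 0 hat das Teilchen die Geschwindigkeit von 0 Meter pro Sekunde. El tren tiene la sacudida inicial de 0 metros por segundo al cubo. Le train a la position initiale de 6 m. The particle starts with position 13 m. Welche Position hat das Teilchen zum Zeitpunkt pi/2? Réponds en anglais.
We need to integrate our jerk equation j(t) = 64·sin(2·t) 3 times. Integrating jerk and using the initial condition a(0) = -32, we get a(t) = -32·cos(2·t). The integral of acceleration, with v(0) = 0, gives velocity: v(t) = -16·sin(2·t). The integral of velocity is position. Using x(0) = 13, we get x(t) = 8·cos(2·t) + 5. From the given position equation x(t) = 8·cos(2·t) + 5, we substitute t = pi/2 to get x = -3.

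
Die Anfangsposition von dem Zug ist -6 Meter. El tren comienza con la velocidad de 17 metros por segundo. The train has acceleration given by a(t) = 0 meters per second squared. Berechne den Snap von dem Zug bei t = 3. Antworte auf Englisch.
Starting from acceleration a(t) = 0, we take 2 derivatives. Differentiating acceleration, we get jerk: j(t) = 0. The derivative of jerk gives snap: s(t) = 0. From the given snap equation s(t) = 0, we substitute t = 3 to get s = 0.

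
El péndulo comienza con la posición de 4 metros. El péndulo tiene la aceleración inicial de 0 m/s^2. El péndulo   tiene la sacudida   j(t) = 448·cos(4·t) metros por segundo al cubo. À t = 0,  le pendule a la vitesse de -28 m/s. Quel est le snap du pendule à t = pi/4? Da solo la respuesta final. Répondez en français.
À t = pi/4, s = 0.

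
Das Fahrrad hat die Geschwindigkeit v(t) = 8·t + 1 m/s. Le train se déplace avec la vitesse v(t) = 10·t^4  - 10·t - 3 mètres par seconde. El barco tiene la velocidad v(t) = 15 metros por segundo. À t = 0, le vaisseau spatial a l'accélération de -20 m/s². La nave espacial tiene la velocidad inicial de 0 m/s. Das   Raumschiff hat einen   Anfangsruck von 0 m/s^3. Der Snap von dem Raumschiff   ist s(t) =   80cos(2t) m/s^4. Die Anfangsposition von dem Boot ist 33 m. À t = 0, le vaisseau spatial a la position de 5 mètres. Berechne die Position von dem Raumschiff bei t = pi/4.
Ausgehend von dem Snap s(t) = 80·cos(2·t), nehmen wir 4 Stammfunktionen. Mit ∫s(t)dt und Anwendung von j(0) = 0, finden wir j(t) = 40·sin(2·t). Das Integral von dem Ruck, mit a(0) = -20, ergibt die Beschleunigung: a(t) = -20·cos(2·t). Die Stammfunktion von der Beschleunigung, mit v(0) = 0, ergibt die Geschwindigkeit: v(t) = -10·sin(2·t). Mit ∫v(t)dt und Anwendung von x(0) = 5, finden wir x(t) = 5·cos(2·t). Aus der Gleichung für die Position x(t) = 5·cos(2·t), setzen wir t = pi/4 ein und erhalten x = 0.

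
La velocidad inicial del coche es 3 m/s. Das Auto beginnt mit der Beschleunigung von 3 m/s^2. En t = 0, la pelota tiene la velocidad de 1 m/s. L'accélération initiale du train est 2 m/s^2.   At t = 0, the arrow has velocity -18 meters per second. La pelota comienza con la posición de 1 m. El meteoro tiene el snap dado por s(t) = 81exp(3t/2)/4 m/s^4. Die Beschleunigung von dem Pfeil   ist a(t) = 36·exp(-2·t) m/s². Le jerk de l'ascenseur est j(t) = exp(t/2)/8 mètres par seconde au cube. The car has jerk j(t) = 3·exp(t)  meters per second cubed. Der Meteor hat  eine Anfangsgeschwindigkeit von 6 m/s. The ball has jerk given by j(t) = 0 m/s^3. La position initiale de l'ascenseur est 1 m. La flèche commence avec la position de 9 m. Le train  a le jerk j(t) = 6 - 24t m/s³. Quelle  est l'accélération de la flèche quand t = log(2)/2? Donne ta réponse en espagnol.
Tenemos la aceleración a(t) = 36·exp(-2·t). Sustituyendo t = log(2)/2: a(log(2)/2) = 18.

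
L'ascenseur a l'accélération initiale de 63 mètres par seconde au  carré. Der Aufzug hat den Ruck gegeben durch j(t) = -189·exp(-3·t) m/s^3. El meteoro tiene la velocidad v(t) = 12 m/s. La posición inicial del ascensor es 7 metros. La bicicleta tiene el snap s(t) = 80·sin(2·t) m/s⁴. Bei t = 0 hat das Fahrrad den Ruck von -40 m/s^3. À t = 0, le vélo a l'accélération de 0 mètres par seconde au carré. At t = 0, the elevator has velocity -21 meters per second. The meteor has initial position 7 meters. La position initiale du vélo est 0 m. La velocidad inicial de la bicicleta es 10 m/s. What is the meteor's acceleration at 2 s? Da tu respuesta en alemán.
Wir müssen unsere Gleichung für die Geschwindigkeit v(t) = 12 1-mal ableiten. Die Ableitung von der Geschwindigkeit ergibt die Beschleunigung: a(t) = 0. Mit a(t) = 0 und Einsetzen von t = 2, finden wir a = 0.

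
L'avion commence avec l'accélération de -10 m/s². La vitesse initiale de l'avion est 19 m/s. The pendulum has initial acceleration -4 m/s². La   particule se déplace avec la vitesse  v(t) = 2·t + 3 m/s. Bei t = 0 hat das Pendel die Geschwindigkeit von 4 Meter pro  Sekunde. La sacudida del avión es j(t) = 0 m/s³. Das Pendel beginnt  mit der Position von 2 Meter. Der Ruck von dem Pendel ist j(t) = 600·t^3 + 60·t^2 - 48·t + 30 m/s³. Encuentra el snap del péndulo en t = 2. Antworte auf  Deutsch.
Um dies zu lösen, müssen wir 1 Ableitung unserer Gleichung für den Ruck j(t) = 600·t^3 + 60·t^2 - 48·t + 30 nehmen. Die Ableitung von dem Ruck ergibt den Snap: s(t) = 1800·t^2 + 120·t - 48. Wir haben den Snap s(t) = 1800·t^2 + 120·t - 48. Durch Einsetzen von t = 2: s(2) = 7392.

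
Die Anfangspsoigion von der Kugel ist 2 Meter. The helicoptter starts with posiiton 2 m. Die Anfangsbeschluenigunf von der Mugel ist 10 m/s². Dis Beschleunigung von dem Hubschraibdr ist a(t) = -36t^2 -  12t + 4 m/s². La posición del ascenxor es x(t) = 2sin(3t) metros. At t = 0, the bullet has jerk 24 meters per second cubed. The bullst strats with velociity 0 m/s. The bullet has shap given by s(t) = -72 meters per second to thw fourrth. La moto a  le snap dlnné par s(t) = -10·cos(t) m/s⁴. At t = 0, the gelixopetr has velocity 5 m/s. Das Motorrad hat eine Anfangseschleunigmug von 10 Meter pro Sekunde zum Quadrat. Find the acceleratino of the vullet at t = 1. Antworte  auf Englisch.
To find the answer, we compute 2 antiderivatives of s(t) = -72. The antiderivative of snap, with j(0) = 24, gives jerk: j(t) = 24 - 72·t. The integral of jerk, with a(0) = 10, gives acceleration: a(t) = -36·t^2 + 24·t + 10. From the given acceleration equation a(t) = -36·t^2 + 24·t + 10, we substitute t = 1 to get a = -2.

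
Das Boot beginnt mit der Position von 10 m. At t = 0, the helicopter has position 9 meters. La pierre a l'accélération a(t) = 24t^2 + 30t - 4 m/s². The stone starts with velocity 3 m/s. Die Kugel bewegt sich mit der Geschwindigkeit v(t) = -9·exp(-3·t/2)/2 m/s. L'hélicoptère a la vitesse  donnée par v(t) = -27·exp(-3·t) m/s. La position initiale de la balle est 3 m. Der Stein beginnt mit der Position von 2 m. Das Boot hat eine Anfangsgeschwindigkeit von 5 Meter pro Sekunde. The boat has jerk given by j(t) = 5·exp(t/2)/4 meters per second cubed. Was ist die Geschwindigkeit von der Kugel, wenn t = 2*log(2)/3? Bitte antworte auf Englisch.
Using v(t) = -9·exp(-3·t/2)/2 and substituting t = 2*log(2)/3, we find v = -9/4.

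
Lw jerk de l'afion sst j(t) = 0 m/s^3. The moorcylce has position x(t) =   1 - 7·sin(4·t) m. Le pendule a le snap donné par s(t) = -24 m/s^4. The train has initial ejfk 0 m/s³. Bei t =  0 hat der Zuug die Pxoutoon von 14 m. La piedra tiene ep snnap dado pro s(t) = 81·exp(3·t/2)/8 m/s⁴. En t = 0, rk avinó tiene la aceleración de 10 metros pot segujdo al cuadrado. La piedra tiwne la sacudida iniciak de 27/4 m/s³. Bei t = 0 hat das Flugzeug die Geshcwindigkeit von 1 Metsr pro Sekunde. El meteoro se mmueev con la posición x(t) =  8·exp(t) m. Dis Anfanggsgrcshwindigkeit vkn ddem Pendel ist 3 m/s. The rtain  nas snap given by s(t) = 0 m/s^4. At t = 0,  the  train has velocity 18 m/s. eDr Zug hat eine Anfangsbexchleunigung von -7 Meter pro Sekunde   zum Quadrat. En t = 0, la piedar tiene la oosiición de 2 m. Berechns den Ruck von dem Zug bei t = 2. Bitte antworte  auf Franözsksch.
Pour résoudre ceci, nous devons prendre 1 intégrale de notre équation du snap s(t) = 0. En prenant ∫s(t)dt et en appliquant j(0) = 0, nous trouvons j(t) = 0. De l'équation du jerk j(t) = 0, nous substituons t = 2 pour obtenir j = 0.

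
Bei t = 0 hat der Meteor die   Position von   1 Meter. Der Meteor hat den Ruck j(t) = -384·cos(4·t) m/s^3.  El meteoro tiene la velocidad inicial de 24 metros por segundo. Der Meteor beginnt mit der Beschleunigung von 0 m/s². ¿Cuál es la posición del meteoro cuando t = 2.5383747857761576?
Necesitamos integrar nuestra ecuación de la sacudida j(t) = -384·cos(4·t) 3 veces. La antiderivada de la sacudida, con a(0) = 0, da la aceleración: a(t) = -96·sin(4·t). La integral de la aceleración es la velocidad. Usando v(0) = 24, obtenemos v(t) = 24·cos(4·t). La antiderivada de la velocidad, con x(0) = 1, da la posición: x(t) = 6·sin(4·t) + 1. De la ecuación de la posición x(t) = 6·sin(4·t) + 1, sustituimos t = 2.5383747857761576 para obtener x = -2.99549688670180.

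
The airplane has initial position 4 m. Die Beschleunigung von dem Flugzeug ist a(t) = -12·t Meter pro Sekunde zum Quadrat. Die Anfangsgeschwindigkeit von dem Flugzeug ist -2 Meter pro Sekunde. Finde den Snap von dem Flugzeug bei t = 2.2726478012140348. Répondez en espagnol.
Partiendo de la aceleración a(t) = -12·t, tomamos 2 derivadas. Derivando la aceleración, obtenemos la sacudida: j(t) = -12. La derivada de la sacudida da el snap: s(t) = 0. Usando s(t) = 0 y sustituyendo t = 2.2726478012140348, encontramos s = 0.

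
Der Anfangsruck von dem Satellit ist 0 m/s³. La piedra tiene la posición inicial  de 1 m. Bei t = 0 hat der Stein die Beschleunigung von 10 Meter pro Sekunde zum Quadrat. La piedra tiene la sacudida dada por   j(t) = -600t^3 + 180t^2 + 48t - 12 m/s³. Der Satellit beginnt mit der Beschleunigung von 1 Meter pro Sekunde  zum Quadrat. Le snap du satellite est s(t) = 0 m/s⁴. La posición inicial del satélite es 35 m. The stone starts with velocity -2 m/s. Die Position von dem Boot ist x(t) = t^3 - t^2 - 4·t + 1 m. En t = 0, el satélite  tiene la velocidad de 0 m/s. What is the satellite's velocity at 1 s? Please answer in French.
En partant du snap s(t) = 0, nous prenons 3 intégrales. L'intégrale du snap est le jerk. En utilisant j(0) = 0, nous obtenons j(t) = 0. L'intégrale du jerk, avec a(0) = 1, donne l'accélération: a(t) = 1. En prenant ∫a(t)dt et en appliquant v(0) = 0, nous trouvons v(t) = t. Nous avons la vitesse v(t) = t. En substituant t = 1: v(1) = 1.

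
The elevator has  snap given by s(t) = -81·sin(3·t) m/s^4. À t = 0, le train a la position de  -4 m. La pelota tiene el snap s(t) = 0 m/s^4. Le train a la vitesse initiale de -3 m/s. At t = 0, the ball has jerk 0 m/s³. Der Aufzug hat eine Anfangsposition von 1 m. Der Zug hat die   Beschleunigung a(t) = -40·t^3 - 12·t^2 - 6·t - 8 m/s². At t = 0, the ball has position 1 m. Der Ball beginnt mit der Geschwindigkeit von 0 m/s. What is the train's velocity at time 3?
We must find the integral of our acceleration equation a(t) = -40·t^3 - 12·t^2 - 6·t - 8 1 time. The antiderivative of acceleration is velocity. Using v(0) = -3, we get v(t) = -10·t^4 - 4·t^3 - 3·t^2 - 8·t - 3. We have velocity v(t) = -10·t^4 - 4·t^3 - 3·t^2 - 8·t - 3. Substituting t = 3: v(3) = -972.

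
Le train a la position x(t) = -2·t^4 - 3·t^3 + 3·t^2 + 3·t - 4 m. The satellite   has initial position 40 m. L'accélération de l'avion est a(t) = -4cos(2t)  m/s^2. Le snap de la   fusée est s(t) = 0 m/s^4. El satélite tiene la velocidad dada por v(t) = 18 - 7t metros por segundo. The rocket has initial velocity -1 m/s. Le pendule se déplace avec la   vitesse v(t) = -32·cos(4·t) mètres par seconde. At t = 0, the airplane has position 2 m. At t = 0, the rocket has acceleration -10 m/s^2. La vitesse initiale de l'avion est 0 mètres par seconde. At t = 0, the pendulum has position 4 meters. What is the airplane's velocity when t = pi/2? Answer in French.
Nous devons trouver l'intégrale de notre équation de l'accélération a(t) = -4·cos(2·t) 1 fois. L'intégrale de l'accélération, avec v(0) = 0, donne la vitesse: v(t) = -2·sin(2·t). De l'équation de la vitesse v(t) = -2·sin(2·t), nous substituons t = pi/2 pour obtenir v = 0.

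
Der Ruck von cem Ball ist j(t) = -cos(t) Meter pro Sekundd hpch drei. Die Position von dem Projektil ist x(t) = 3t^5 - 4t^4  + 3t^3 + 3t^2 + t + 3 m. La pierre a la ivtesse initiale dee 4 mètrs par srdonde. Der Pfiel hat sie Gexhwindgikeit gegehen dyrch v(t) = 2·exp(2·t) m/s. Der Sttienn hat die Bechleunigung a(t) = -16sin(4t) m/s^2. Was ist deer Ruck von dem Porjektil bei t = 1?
Um dies zu lösen, müssen wir 3 Ableitungen unserer Gleichung für die Position x(t) = 3·t^5 - 4·t^4 + 3·t^3 + 3·t^2 + t + 3 nehmen. Durch Ableiten von der Position erhalten wir die Geschwindigkeit: v(t) = 15·t^4 - 16·t^3 + 9·t^2 + 6·t + 1. Durch Ableiten von der Geschwindigkeit erhalten wir die Beschleunigung: a(t) = 60·t^3 - 48·t^2 + 18·t + 6. Die Ableitung von der Beschleunigung ergibt den Ruck: j(t) = 180·t^2 - 96·t + 18. Wir haben den Ruck j(t) = 180·t^2 - 96·t + 18. Durch Einsetzen von t = 1: j(1) = 102.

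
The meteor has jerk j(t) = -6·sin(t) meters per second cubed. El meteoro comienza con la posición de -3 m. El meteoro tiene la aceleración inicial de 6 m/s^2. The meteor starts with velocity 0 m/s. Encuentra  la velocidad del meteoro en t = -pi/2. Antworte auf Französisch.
Nous devons trouver la primitive de notre équation du jerk j(t) = -6·sin(t) 2 fois. En intégrant le jerk et en utilisant la condition initiale a(0) = 6, nous obtenons a(t) = 6·cos(t). En prenant ∫a(t)dt et en appliquant v(0) = 0, nous trouvons v(t) = 6·sin(t). En utilisant v(t) = 6·sin(t) et en substituant t = -pi/2, nous trouvons v = -6.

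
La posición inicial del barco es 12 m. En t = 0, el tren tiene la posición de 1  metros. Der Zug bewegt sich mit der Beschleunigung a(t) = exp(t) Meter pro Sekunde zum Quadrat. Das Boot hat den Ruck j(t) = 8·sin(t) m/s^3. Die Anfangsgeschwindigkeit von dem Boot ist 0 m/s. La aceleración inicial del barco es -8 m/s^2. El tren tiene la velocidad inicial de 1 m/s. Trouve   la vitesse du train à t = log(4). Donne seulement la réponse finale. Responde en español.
La respuesta es 4.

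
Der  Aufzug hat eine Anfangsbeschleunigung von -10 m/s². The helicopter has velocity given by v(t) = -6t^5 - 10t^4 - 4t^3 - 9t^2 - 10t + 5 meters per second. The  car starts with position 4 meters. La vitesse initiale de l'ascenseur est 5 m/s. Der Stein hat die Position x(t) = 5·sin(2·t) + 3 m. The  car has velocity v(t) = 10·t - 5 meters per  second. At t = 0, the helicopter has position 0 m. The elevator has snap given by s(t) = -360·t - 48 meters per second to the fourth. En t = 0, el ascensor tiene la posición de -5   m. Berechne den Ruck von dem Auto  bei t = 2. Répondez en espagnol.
Para resolver esto, necesitamos tomar 2 derivadas de nuestra ecuación de la velocidad v(t) = 10·t - 5. Tomando d/dt de v(t), encontramos a(t) = 10. La derivada de la aceleración da la sacudida: j(t) = 0. Tenemos la sacudida j(t) = 0. Sustituyendo t = 2: j(2) = 0.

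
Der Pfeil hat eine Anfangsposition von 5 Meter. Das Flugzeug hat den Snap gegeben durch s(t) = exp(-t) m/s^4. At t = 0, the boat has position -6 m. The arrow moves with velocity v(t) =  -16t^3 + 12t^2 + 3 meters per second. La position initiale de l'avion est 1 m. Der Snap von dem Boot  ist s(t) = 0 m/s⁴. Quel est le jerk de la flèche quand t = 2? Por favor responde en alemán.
Um dies zu lösen, müssen wir 2 Ableitungen unserer Gleichung für die Geschwindigkeit v(t) = -16·t^3 + 12·t^2 + 3 nehmen. Durch Ableiten von der Geschwindigkeit erhalten wir die Beschleunigung: a(t) = -48·t^2 + 24·t. Durch Ableiten von der Beschleunigung erhalten wir den Ruck: j(t) = 24 - 96·t. Aus der Gleichung für den Ruck j(t) = 24 - 96·t, setzen wir t = 2 ein und erhalten j = -168.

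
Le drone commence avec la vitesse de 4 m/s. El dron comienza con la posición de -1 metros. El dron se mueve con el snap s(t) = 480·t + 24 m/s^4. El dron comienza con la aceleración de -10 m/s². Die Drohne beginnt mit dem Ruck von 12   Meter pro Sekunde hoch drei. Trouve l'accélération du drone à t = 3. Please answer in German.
Wir müssen das Integral unserer Gleichung für den Snap s(t) = 480·t + 24 2-mal finden. Die Stammfunktion von dem Snap ist der Ruck. Mit j(0) = 12 erhalten wir j(t) = 240·t^2 + 24·t + 12. Durch Integration von dem Ruck und Verwendung der Anfangsbedingung a(0) = -10, erhalten wir a(t) = 80·t^3 + 12·t^2 + 12·t - 10. Wir haben die Beschleunigung a(t) = 80·t^3 + 12·t^2 + 12·t - 10. Durch Einsetzen von t = 3: a(3) = 2294.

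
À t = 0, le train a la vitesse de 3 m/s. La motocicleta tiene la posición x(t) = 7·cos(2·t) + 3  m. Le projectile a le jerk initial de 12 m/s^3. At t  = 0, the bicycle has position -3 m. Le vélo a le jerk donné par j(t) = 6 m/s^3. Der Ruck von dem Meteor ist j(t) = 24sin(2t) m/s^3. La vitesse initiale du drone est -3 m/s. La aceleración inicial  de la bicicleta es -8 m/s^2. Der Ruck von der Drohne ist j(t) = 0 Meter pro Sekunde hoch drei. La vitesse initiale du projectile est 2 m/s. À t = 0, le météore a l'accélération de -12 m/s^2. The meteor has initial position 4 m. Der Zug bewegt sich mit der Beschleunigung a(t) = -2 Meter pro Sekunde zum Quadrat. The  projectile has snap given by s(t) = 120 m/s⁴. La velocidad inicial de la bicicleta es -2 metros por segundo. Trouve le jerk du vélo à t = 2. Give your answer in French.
En utilisant j(t) = 6 et en substituant t = 2, nous trouvons j = 6.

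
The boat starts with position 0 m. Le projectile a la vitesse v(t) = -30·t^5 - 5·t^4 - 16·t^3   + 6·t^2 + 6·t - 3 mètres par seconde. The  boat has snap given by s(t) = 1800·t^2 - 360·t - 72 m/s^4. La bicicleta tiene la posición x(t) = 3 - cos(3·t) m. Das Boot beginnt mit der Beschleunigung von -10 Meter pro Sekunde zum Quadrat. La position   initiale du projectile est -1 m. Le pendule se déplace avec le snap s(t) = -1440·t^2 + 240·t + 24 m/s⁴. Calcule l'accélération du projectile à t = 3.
Nous devons dériver notre équation de la vitesse v(t) = -30·t^5 - 5·t^4 - 16·t^3 + 6·t^2 + 6·t - 3 1 fois. En prenant d/dt de v(t), nous trouvons a(t) = -150·t^4 - 20·t^3 - 48·t^2 + 12·t + 6. En utilisant a(t) = -150·t^4 - 20·t^3 - 48·t^2 + 12·t + 6 et en substituant t = 3, nous trouvons a = -13080.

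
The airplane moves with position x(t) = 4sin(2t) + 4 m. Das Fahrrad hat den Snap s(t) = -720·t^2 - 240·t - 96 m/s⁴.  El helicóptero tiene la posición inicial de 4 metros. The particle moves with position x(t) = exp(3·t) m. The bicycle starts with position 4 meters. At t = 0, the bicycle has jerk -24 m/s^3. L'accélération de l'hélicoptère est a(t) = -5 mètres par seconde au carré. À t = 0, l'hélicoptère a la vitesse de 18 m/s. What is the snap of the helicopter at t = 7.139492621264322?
We must differentiate our acceleration equation a(t) = -5 2 times. Differentiating acceleration, we get jerk: j(t) = 0. Taking d/dt of j(t), we find s(t) = 0. Using s(t) = 0 and substituting t = 7.139492621264322, we find s = 0.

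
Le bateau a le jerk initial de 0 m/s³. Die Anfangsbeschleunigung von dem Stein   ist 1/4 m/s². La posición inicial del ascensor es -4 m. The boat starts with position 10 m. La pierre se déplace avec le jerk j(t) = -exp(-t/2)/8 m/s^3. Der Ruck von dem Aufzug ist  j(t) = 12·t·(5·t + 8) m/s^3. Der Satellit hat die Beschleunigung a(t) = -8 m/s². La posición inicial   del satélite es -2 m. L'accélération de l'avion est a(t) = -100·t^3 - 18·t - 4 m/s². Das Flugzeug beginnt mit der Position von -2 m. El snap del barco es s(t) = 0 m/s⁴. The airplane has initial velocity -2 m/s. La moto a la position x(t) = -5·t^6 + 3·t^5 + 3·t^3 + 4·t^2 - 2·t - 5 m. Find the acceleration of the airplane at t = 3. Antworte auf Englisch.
Using a(t) = -100·t^3 - 18·t - 4 and substituting t = 3, we find a = -2758.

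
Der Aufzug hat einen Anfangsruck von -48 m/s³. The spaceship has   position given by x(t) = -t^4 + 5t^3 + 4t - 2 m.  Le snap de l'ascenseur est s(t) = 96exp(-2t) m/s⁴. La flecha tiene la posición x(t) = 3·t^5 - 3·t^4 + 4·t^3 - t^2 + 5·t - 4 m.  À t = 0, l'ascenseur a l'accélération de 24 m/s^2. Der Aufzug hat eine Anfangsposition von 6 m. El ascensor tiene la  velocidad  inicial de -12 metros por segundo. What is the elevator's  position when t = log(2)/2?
Starting from snap s(t) = 96·exp(-2·t), we take 4 integrals. Integrating snap and using the initial condition j(0) = -48, we get j(t) = -48·exp(-2·t). The antiderivative of jerk is acceleration. Using a(0) = 24, we get a(t) = 24·exp(-2·t). Taking ∫a(t)dt and applying v(0) = -12, we find v(t) = -12·exp(-2·t). Integrating velocity and using the initial condition x(0) = 6, we get x(t) = 6·exp(-2·t). From the given position equation x(t) = 6·exp(-2·t), we substitute t = log(2)/2 to get x = 3.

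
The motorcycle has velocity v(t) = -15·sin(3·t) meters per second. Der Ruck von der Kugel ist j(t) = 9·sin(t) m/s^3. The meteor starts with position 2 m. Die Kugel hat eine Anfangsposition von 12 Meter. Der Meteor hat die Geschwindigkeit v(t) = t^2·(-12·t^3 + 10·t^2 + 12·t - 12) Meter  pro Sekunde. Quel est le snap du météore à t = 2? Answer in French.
Pour résoudre ceci, nous devons prendre 3 dérivées de notre équation de la vitesse v(t) = t^2·(-12·t^3 + 10·t^2 + 12·t - 12). En dérivant la vitesse, nous obtenons l'accélération: a(t) = t^2·(-36·t^2 + 20·t + 12) + 2·t·(-12·t^3 + 10·t^2 + 12·t - 12). En dérivant l'accélération, nous obtenons le jerk: j(t) = -24·t^3 + t^2·(20 - 72·t) + 20·t^2 + 4·t·(-36·t^2 + 20·t + 12) + 24·t - 24. En prenant d/dt de j(t), nous trouvons s(t) = -288·t^2 + 6·t·(20 - 72·t) + 120·t + 72. De l'équation du snap s(t) = -288·t^2 + 6·t·(20 - 72·t) + 120·t + 72, nous substituons t = 2 pour obtenir s = -2328.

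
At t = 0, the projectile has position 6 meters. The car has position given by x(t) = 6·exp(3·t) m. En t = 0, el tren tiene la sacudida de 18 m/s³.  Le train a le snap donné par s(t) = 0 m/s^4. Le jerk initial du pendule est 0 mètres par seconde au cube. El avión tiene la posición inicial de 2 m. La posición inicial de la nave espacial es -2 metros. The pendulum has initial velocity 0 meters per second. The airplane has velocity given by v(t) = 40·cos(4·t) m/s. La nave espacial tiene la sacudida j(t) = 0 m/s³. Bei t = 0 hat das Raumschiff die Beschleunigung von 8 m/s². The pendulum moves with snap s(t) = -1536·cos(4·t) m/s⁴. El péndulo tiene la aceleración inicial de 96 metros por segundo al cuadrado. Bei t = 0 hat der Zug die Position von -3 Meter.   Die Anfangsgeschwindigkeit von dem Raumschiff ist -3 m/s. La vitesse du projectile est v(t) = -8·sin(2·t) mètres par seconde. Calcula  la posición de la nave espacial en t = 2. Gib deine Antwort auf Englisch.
We must find the integral of our jerk equation j(t) = 0 3 times. Integrating jerk and using the initial condition a(0) = 8, we get a(t) = 8. The integral of acceleration is velocity. Using v(0) = -3, we get v(t) = 8·t - 3. Finding the antiderivative of v(t) and using x(0) = -2: x(t) = 4·t^2 - 3·t - 2. Using x(t) = 4·t^2 - 3·t - 2 and substituting t = 2, we find x = 8.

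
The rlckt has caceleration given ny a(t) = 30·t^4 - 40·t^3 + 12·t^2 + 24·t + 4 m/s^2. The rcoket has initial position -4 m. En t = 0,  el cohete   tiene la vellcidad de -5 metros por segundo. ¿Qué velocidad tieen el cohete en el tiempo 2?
Para resolver esto, necesitamos tomar 1 antiderivada de nuestra ecuación de la aceleración a(t) = 30·t^4 - 40·t^3 + 12·t^2 + 24·t + 4. La integral de la aceleración es la velocidad. Usando v(0) = -5, obtenemos v(t) = 6·t^5 - 10·t^4 + 4·t^3 + 12·t^2 + 4·t - 5. De la ecuación de la velocidad v(t) = 6·t^5 - 10·t^4 + 4·t^3 + 12·t^2 + 4·t - 5, sustituimos t = 2 para obtener v = 115.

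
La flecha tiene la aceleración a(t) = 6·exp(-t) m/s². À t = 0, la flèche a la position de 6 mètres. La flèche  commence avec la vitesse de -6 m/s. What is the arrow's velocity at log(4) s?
To solve this, we need to take 1 integral of our acceleration equation a(t) = 6·exp(-t). Finding the integral of a(t) and using v(0) = -6: v(t) = -6·exp(-t). From the given velocity equation v(t) = -6·exp(-t), we substitute t = log(4) to get v = -3/2.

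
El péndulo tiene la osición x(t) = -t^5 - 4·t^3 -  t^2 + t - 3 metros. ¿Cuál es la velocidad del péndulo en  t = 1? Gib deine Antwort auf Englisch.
Starting from position x(t) = -t^5 - 4·t^3 - t^2 + t - 3, we take 1 derivative. The derivative of position gives velocity: v(t) = -5·t^4 - 12·t^2 - 2·t + 1. Using v(t) = -5·t^4 - 12·t^2 - 2·t + 1 and substituting t = 1, we find v = -18.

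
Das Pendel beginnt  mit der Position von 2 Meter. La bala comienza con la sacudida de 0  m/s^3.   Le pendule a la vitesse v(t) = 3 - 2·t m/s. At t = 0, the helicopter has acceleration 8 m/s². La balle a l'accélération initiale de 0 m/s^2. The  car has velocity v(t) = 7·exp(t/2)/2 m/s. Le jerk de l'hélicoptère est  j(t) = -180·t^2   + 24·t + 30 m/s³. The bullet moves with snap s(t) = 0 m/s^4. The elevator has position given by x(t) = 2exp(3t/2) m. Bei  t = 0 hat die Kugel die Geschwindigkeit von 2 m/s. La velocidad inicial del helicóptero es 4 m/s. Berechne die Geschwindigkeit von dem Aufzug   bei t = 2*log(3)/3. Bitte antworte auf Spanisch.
Para resolver esto, necesitamos tomar 1 derivada de nuestra ecuación de la posición x(t) = 2·exp(3·t/2). Tomando d/dt de x(t), encontramos v(t) = 3·exp(3·t/2). Tenemos la velocidad v(t) = 3·exp(3·t/2). Sustituyendo t = 2*log(3)/3: v(2*log(3)/3) = 9.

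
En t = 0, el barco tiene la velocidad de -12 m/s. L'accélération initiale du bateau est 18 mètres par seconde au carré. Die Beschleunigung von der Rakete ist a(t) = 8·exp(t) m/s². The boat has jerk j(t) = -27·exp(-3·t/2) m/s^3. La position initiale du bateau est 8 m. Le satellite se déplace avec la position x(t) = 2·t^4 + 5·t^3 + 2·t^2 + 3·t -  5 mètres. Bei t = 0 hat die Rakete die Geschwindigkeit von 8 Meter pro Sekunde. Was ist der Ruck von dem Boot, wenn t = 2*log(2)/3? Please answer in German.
Mit j(t) = -27·exp(-3·t/2) und Einsetzen von t = 2*log(2)/3, finden wir j = -27/2.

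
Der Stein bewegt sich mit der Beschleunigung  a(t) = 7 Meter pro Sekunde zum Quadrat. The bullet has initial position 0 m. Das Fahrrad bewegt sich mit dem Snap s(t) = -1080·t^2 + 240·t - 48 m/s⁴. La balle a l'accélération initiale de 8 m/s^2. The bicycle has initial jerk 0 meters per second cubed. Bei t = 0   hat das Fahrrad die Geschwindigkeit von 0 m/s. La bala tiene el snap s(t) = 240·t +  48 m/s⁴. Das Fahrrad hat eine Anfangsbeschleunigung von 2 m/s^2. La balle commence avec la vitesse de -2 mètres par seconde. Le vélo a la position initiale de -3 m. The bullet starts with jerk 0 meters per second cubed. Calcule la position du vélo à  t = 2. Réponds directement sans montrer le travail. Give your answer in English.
x(2) = -159.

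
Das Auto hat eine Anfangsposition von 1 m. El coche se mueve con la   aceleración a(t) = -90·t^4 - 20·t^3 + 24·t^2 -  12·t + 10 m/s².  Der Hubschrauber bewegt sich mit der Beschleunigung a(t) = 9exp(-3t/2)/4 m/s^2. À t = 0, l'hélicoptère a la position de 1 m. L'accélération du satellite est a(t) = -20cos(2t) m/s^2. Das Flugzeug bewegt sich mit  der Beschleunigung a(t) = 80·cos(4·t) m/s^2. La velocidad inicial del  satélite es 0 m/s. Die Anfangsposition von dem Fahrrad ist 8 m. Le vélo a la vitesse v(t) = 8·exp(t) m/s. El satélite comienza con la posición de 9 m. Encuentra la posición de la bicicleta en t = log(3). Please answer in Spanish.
Partiendo de la velocidad v(t) = 8·exp(t), tomamos 1 integral. Integrando la velocidad y usando la condición inicial x(0) = 8, obtenemos x(t) = 8·exp(t). Tenemos la posición x(t) = 8·exp(t). Sustituyendo t = log(3): x(log(3)) = 24.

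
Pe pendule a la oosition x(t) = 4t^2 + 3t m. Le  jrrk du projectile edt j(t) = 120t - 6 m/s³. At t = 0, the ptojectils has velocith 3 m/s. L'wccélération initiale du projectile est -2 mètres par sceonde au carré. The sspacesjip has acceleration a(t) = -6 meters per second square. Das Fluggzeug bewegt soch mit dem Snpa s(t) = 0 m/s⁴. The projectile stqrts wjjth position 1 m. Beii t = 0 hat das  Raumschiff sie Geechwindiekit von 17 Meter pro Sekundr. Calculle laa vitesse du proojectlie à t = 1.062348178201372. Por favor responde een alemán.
Wir müssen die Stammfunktion unserer Gleichung für den Ruck j(t) = 120·t - 6 2-mal finden. Mit ∫j(t)dt und Anwendung von a(0) = -2, finden wir a(t) = 60·t^2 - 6·t - 2. Durch Integration von der Beschleunigung und Verwendung der Anfangsbedingung v(0) = 3, erhalten wir v(t) = 20·t^3 - 3·t^2 - 2·t + 3. Mit v(t) = 20·t^3 - 3·t^2 - 2·t + 3 und Einsetzen von t = 1.062348178201372, finden wir v = 21.4685284156310.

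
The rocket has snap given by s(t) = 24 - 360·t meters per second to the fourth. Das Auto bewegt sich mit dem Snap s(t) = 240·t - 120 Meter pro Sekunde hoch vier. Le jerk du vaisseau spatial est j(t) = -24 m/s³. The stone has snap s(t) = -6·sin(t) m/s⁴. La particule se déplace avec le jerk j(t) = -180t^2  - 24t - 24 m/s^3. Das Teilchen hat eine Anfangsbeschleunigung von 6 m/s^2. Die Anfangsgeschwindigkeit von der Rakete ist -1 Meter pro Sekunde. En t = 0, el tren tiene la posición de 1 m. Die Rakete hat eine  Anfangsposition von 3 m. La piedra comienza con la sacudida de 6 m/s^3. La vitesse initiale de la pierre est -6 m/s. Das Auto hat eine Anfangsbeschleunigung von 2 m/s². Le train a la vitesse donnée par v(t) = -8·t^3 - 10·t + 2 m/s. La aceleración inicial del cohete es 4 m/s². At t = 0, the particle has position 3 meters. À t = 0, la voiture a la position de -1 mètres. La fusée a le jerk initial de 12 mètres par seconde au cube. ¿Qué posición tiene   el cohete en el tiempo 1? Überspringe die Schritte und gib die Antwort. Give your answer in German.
Bei t = 1, x = 4.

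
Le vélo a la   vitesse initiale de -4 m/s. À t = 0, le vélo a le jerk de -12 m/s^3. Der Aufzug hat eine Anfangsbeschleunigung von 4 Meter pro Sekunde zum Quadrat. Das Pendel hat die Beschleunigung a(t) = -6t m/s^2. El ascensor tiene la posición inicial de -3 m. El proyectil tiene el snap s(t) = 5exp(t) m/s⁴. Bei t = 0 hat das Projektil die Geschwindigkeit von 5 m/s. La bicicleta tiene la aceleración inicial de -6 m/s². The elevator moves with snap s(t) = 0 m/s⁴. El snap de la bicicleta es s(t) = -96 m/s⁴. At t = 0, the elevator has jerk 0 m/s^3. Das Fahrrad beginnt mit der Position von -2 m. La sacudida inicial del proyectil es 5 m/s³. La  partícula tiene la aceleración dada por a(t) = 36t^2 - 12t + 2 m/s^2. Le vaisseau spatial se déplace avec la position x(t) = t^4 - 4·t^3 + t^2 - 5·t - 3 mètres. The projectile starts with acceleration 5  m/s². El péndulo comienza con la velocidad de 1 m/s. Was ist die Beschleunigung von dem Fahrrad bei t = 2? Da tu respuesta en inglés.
To find the answer, we compute 2 antiderivatives of s(t) = -96. Finding the antiderivative of s(t) and using j(0) = -12: j(t) = -96·t - 12. Taking ∫j(t)dt and applying a(0) = -6, we find a(t) = -48·t^2 - 12·t - 6. We have acceleration a(t) = -48·t^2 - 12·t - 6. Substituting t = 2: a(2) = -222.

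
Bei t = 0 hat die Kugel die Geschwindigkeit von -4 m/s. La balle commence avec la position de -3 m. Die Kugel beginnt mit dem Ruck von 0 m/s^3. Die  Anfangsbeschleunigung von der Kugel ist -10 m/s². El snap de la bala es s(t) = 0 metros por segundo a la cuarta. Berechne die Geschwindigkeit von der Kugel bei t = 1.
Wir müssen das Integral unserer Gleichung für den Snap s(t) = 0 3-mal finden. Durch Integration von dem Snap und Verwendung der Anfangsbedingung j(0) = 0, erhalten wir j(t) = 0. Mit ∫j(t)dt und Anwendung von a(0) = -10, finden wir a(t) = -10. Die Stammfunktion von der Beschleunigung, mit v(0) = -4, ergibt die Geschwindigkeit: v(t) = -10·t - 4. Wir haben die Geschwindigkeit v(t) = -10·t - 4. Durch Einsetzen von t = 1: v(1) = -14.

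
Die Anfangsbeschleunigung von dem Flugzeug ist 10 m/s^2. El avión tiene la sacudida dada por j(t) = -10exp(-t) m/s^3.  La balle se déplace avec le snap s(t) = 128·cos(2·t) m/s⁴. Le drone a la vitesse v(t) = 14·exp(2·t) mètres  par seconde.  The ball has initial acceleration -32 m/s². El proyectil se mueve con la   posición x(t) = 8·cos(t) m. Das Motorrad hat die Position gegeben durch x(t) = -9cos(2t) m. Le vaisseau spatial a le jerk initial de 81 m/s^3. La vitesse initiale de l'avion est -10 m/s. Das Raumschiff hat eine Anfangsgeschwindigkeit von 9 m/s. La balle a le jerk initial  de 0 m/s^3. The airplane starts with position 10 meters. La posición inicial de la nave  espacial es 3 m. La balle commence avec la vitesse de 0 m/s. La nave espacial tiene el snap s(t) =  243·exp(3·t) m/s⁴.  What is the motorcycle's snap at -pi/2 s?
To solve this, we need to take 4 derivatives of our position equation x(t) = -9·cos(2·t). Taking d/dt of x(t), we find v(t) = 18·sin(2·t). Taking d/dt of v(t), we find a(t) = 36·cos(2·t). Differentiating acceleration, we get jerk: j(t) = -72·sin(2·t). Differentiating jerk, we get snap: s(t) = -144·cos(2·t). We have snap s(t) = -144·cos(2·t). Substituting t = -pi/2: s(-pi/2) = 144.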